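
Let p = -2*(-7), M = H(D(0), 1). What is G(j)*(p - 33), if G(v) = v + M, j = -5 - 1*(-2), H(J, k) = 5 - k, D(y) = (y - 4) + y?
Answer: -19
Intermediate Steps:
D(y) = -4 + 2*y (D(y) = (-4 + y) + y = -4 + 2*y)
M = 4 (M = 5 - 1*1 = 5 - 1 = 4)
j = -3 (j = -5 + 2 = -3)
p = 14
G(v) = 4 + v (G(v) = v + 4 = 4 + v)
G(j)*(p - 33) = (4 - 3)*(14 - 33) = 1*(-19) = -19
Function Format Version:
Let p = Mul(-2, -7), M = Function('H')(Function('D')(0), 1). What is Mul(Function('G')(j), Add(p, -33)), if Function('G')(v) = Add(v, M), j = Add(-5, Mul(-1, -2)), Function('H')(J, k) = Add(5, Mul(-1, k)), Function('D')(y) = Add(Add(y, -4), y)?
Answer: -19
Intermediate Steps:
Function('D')(y) = Add(-4, Mul(2, y)) (Function('D')(y) = Add(Add(-4, y), y) = Add(-4, Mul(2, y)))
M = 4 (M = Add(5, Mul(-1, 1)) = Add(5, -1) = 4)
j = -3 (j = Add(-5, 2) = -3)
p = 14
Function('G')(v) = Add(4, v) (Function('G')(v) = Add(v, 4) = Add(4, v))
Mul(Function('G')(j), Add(p, -33)) = Mul(Add(4, -3), Add(14, -33)) = Mul(1, -19) = -19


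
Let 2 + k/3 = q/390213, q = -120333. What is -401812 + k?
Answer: -17421663137/43357 ≈ -4.0182e+5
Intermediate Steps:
k = -300253/43357 (k = -6 + 3*(-120333/390213) = -6 + 3*(-120333*1/390213) = -6 + 3*(-40111/130071) = -6 - 40111/43357 = -300253/43357 ≈ -6.9251)
-401812 + k = -401812 - 300253/43357 = -17421663137/43357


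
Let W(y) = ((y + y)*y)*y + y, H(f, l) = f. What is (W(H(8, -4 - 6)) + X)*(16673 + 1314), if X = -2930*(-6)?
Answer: 334774044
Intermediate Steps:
X = 17580
W(y) = y + 2*y³ (W(y) = ((2*y)*y)*y + y = (2*y²)*y + y = 2*y³ + y = y + 2*y³)
(W(H(8, -4 - 6)) + X)*(16673 + 1314) = ((8 + 2*8³) + 17580)*(16673 + 1314) = ((8 + 2*512) + 17580)*17987 = ((8 + 1024) + 17580)*17987 = (1032 + 17580)*17987 = 18612*17987 = 334774044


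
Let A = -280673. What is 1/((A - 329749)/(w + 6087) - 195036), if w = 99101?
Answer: -52594/10258028595 ≈ -5.1271e-6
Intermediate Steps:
1/((A - 329749)/(w + 6087) - 195036) = 1/((-280673 - 329749)/(99101 + 6087) - 195036) = 1/(-610422/105188 - 195036) = 1/(-610422*1/105188 - 195036) = 1/(-305211/52594 - 195036) = 1/(-10258028595/52594) = -52594/10258028595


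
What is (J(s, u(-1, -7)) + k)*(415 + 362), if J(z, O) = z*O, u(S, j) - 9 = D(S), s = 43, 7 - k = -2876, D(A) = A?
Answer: 2507379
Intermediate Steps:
k = 2883 (k = 7 - 1*(-2876) = 7 + 2876 = 2883)
u(S, j) = 9 + S
J(z, O) = O*z
(J(s, u(-1, -7)) + k)*(415 + 362) = ((9 - 1)*43 + 2883)*(415 + 362) = (8*43 + 2883)*777 = (344 + 2883)*777 = 3227*777 = 2507379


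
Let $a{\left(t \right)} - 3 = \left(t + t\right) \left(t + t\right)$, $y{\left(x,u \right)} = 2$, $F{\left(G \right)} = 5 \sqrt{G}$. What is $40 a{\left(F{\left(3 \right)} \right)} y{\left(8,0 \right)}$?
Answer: $24240$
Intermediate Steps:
$a{\left(t \right)} = 3 + 4 t^{2}$ ($a{\left(t \right)} = 3 + \left(t + t\right) \left(t + t\right) = 3 + 2 t 2 t = 3 + 4 t^{2}$)
$40 a{\left(F{\left(3 \right)} \right)} y{\left(8,0 \right)} = 40 \left(3 + 4 \left(5 \sqrt{3}\right)^{2}\right) 2 = 40 \left(3 + 4 \cdot 75\right) 2 = 40 \left(3 + 300\right) 2 = 40 \cdot 303 \cdot 2 = 12120 \cdot 2 = 24240$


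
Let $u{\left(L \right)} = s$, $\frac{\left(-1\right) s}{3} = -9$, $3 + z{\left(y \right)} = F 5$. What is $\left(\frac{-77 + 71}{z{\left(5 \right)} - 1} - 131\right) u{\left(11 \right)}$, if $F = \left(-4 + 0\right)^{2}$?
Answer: $- \frac{134487}{38} \approx -3539.1$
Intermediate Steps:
$F = 16$ ($F = \left(-4\right)^{2} = 16$)
$z{\left(y \right)} = 77$ ($z{\left(y \right)} = -3 + 16 \cdot 5 = -3 + 80 = 77$)
$s = 27$ ($s = \left(-3\right) \left(-9\right) = 27$)
$u{\left(L \right)} = 27$
$\left(\frac{-77 + 71}{z{\left(5 \right)} - 1} - 131\right) u{\left(11 \right)} = \left(\frac{-77 + 71}{77 - 1} - 131\right) 27 = \left(- \frac{6}{76} - 131\right) 27 = \left(\left(-6\right) \frac{1}{76} - 131\right) 27 = \left(- \frac{3}{38} - 131\right) 27 = \left(- \frac{4981}{38}\right) 27 = - \frac{134487}{38}$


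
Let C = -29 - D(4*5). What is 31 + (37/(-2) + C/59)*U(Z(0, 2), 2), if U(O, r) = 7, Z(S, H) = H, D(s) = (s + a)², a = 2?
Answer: -18805/118 ≈ -159.36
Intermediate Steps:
D(s) = (2 + s)² (D(s) = (s + 2)² = (2 + s)²)
C = -513 (C = -29 - (2 + 4*5)² = -29 - (2 + 20)² = -29 - 1*22² = -29 - 1*484 = -29 - 484 = -513)
31 + (37/(-2) + C/59)*U(Z(0, 2), 2) = 31 + (37/(-2) - 513/59)*7 = 31 + (37*(-½) - 513*1/59)*7 = 31 + (-37/2 - 513/59)*7 = 31 - 3209/118*7 = 31 - 22463/118 = -18805/118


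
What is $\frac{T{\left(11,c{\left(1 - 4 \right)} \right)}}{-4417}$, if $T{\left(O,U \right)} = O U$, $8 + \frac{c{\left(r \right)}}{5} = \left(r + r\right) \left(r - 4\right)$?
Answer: $- \frac{1870}{4417} \approx -0.42336$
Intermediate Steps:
$c{\left(r \right)} = -40 + 10 r \left(-4 + r\right)$ ($c{\left(r \right)} = -40 + 5 \left(r + r\right) \left(r - 4\right) = -40 + 5 \cdot 2 r \left(-4 + r\right) = -40 + 10 r \left(-4 + r\right)$)
$\frac{T{\left(11,c{\left(1 - 4 \right)} \right)}}{-4417} = \frac{11 \left(-40 - 40 \left(1 - 4\right) + 10 \left(1 - 4\right)^{2}\right)}{-4417} = 11 \left(-40 - 40 \left(1 - 4\right) + 10 \left(1 - 4\right)^{2}\right) \left(- \frac{1}{4417}\right) = 11 \left(-40 - -120 + 10 \left(-3\right)^{2}\right) \left(- \frac{1}{4417}\right) = 11 \left(-40 + 120 + 10 \cdot 9\right) \left(- \frac{1}{4417}\right) = 11 \left(-40 + 120 + 90\right) \left(- \frac{1}{4417}\right) = 11 \cdot 170 \left(- \frac{1}{4417}\right) = 1870 \left(- \frac{1}{4417}\right) = - \frac{1870}{4417}$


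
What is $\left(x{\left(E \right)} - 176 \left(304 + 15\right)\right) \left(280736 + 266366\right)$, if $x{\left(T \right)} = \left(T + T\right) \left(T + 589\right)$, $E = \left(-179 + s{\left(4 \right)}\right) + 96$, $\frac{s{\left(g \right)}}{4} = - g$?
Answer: $-83796330728$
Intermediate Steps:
$s{\left(g \right)} = - 4 g$ ($s{\left(g \right)} = 4 \left(- g\right) = - 4 g$)
$E = -99$ ($E = \left(-179 - 16\right) + 96 = -195 + 96 = -99$)
$x{\left(T \right)} = 2 T \left(589 + T\right)$
$\left(x{\left(E \right)} - 176 \left(304 + 15\right)\right) \left(280736 + 266366\right) = \left(2 \left(-99\right) \left(589 - 99\right) - 176 \left(304 + 15\right)\right) \left(280736 + 266366\right) = \left(2 \left(-99\right) 490 - 56144\right) 547102 = \left(-97020 - 56144\right) 547102 = \left(-153164\right) 547102 = -83796330728$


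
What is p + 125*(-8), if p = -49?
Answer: -1049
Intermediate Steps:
p + 125*(-8) = -49 + 125*(-8) = -49 - 1000 = -1049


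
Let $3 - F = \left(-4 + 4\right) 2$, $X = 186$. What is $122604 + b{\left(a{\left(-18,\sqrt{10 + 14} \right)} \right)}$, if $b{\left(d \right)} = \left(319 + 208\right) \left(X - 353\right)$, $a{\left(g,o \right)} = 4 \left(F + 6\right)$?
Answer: $34595$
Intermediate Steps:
$F = 3$ ($F = 3 - \left(-4 + 4\right) 2 = 3 - 0 \cdot 2 = 3 - 0 = 3 + 0 = 3$)
$a{\left(g,o \right)} = 36$ ($a{\left(g,o \right)} = 4 \left(3 + 6\right) = 4 \cdot 9 = 36$)
$b{\left(d \right)} = -88009$ ($b{\left(d \right)} = \left(319 + 208\right) \left(186 - 353\right) = 527 \left(-167\right) = -88009$)
$122604 + b{\left(a{\left(-18,\sqrt{10 + 14} \right)} \right)} = 122604 - 88009 = 34595$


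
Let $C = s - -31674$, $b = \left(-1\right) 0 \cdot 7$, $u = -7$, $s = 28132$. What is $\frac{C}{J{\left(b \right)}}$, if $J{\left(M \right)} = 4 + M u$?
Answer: $\frac{29903}{2} \approx 14952.0$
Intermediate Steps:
$b = 0$ ($b = 0 \cdot 7 = 0$)
$J{\left(M \right)} = 4 - 7 M$ ($J{\left(M \right)} = 4 + M \left(-7\right) = 4 - 7 M$)
$C = 59806$ ($C = 28132 - -31674 = 28132 + 31674 = 59806$)
$\frac{C}{J{\left(b \right)}} = \frac{59806}{4 - 0} = \frac{59806}{4 + 0} = \frac{59806}{4} = 59806 \cdot \frac{1}{4} = \frac{29903}{2}$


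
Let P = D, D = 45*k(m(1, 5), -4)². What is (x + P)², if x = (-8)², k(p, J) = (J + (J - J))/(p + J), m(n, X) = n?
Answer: 20736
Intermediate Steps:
k(p, J) = J/(J + p) (k(p, J) = (J + 0)/(J + p) = J/(J + p))
x = 64
D = 80 (D = 45*(-4/(-4 + 1))² = 45*(-4/(-3))² = 45*(-4*(-⅓))² = 45*(4/3)² = 45*(16/9) = 80)
P = 80
(x + P)² = (64 + 80)² = 144² = 20736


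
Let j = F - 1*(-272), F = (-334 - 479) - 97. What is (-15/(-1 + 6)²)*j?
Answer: 1914/5 ≈ 382.80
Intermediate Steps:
F = -910 (F = -813 - 97 = -910)
j = -638 (j = -910 - 1*(-272) = -910 + 272 = -638)
(-15/(-1 + 6)²)*j = -15/(-1 + 6)²*(-638) = -15/(5²)*(-638) = -15/25*(-638) = -15*1/25*(-638) = -⅗*(-638) = 1914/5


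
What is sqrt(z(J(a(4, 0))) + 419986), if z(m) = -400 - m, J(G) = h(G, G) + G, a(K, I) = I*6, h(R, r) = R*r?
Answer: sqrt(419586) ≈ 647.75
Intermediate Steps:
a(K, I) = 6*I
J(G) = G + G**2 (J(G) = G*G + G = G**2 + G = G + G**2)
sqrt(z(J(a(4, 0))) + 419986) = sqrt((-400 - 6*0*(1 + 6*0)) + 419986) = sqrt((-400 - 0*(1 + 0)) + 419986) = sqrt((-400 - 0) + 419986) = sqrt((-400 - 1*0) + 419986) = sqrt((-400 + 0) + 419986) = sqrt(-400 + 419986) = sqrt(419586)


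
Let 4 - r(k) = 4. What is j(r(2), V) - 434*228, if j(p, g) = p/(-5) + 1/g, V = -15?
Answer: -1484281/15 ≈ -98952.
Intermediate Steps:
r(k) = 0 (r(k) = 4 - 1*4 = 4 - 4 = 0)
j(p, g) = 1/g - p/5 (j(p, g) = p*(-1/5) + 1/g = -p/5 + 1/g = 1/g - p/5)
j(r(2), V) - 434*228 = (1/(-15) - 1/5*0) - 434*228 = (-1/15 + 0) - 98952 = -1/15 - 98952 = -1484281/15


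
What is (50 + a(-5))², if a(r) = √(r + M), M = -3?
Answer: 2492 + 200*I*√2 ≈ 2492.0 + 282.84*I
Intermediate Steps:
a(r) = √(-3 + r) (a(r) = √(r - 3) = √(-3 + r))
(50 + a(-5))² = (50 + √(-3 - 5))² = (50 + √(-8))² = (50 + 2*I*√2)²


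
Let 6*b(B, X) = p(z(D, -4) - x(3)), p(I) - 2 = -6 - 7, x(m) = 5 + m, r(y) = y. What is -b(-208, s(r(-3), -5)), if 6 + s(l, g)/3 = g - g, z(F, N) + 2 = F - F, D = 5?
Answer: 11/6 ≈ 1.8333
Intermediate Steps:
z(F, N) = -2 (z(F, N) = -2 + (F - F) = -2 + 0 = -2)
s(l, g) = -18 (s(l, g) = -18 + 3*(g - g) = -18 + 3*0 = -18 + 0 = -18)
p(I) = -11 (p(I) = 2 + (-6 - 7) = 2 - 13 = -11)
b(B, X) = -11/6 (b(B, X) = (1/6)*(-11) = -11/6)
-b(-208, s(r(-3), -5)) = -1*(-11/6) = 11/6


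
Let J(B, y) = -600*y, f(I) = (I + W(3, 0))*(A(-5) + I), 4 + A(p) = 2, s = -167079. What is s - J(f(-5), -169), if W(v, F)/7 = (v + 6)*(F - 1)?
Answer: -268479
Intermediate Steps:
W(v, F) = 7*(-1 + F)*(6 + v) (W(v, F) = 7*((v + 6)*(F - 1)) = 7*((6 + v)*(-1 + F)) = 7*((-1 + F)*(6 + v)) = 7*(-1 + F)*(6 + v))
A(p) = -2 (A(p) = -4 + 2 = -2)
f(I) = (-63 + I)*(-2 + I) (f(I) = (I + (-42 - 7*3 + 42*0 + 7*0*3))*(-2 + I) = (I + (-42 - 21 + 0 + 0))*(-2 + I) = (I - 63)*(-2 + I) = (-63 + I)*(-2 + I))
s - J(f(-5), -169) = -167079 - (-600)*(-169) = -167079 - 1*101400 = -167079 - 101400 = -268479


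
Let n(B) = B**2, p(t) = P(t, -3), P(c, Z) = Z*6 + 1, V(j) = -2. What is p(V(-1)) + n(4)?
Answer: -1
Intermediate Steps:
P(c, Z) = 1 + 6*Z (P(c, Z) = 6*Z + 1 = 1 + 6*Z)
p(t) = -17 (p(t) = 1 + 6*(-3) = 1 - 18 = -17)
p(V(-1)) + n(4) = -17 + 4**2 = -17 + 16 = -1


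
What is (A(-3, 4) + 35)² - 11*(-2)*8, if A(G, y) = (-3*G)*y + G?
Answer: 4800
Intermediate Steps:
A(G, y) = G - 3*G*y (A(G, y) = -3*G*y + G = G - 3*G*y)
(A(-3, 4) + 35)² - 11*(-2)*8 = (-3*(1 - 3*4) + 35)² - 11*(-2)*8 = (-3*(1 - 12) + 35)² + 22*8 = (-3*(-11) + 35)² + 176 = (33 + 35)² + 176 = 68² + 176 = 4624 + 176 = 4800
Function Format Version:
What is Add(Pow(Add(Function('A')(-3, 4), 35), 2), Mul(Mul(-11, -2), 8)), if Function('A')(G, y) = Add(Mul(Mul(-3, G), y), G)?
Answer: 4800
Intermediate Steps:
Function('A')(G, y) = Add(G, Mul(-3, G, y)) (Function('A')(G, y) = Add(Mul(-3, G, y), G) = Add(G, Mul(-3, G, y)))
Add(Pow(Add(Function('A')(-3, 4), 35), 2), Mul(Mul(-11, -2), 8)) = Add(Pow(Add(Mul(-3, Add(1, Mul(-3, 4))), 35), 2), Mul(Mul(-11, -2), 8)) = Add(Pow(Add(Mul(-3, Add(1, -12)), 35), 2), Mul(22, 8)) = Add(Pow(Add(Mul(-3, -11), 35), 2), 176) = Add(Pow(Add(33, 35), 2), 176) = Add(Pow(68, 2), 176) = Add(4624, 176) = 4800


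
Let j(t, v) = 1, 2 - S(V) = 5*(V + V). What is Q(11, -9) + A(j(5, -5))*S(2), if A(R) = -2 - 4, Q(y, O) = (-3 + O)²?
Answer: 252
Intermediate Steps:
S(V) = 2 - 10*V (S(V) = 2 - 5*(V + V) = 2 - 5*2*V = 2 - 10*V)
A(R) = -6
Q(11, -9) + A(j(5, -5))*S(2) = (-3 - 9)² - 6*(2 - 10*2) = (-12)² - 6*(2 - 20) = 144 - 6*(-18) = 144 + 108 = 252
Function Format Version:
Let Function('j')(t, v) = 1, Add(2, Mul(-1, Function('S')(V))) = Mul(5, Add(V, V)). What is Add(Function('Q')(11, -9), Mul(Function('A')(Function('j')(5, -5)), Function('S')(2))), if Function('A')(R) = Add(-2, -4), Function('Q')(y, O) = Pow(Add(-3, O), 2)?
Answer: 252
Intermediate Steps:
Function('S')(V) = Add(2, Mul(-10, V)) (Function('S')(V) = Add(2, Mul(-1, Mul(5, Add(V, V)))) = Add(2, Mul(-1, Mul(5, Mul(2, V)))) = Add(2, Mul(-1, Mul(10, V))) = Add(2, Mul(-10, V)))
Function('A')(R) = -6
Add(Function('Q')(11, -9), Mul(Function('A')(Function('j')(5, -5)), Function('S')(2))) = Add(Pow(Add(-3, -9), 2), Mul(-6, Add(2, Mul(-10, 2)))) = Add(Pow(-12, 2), Mul(-6, Add(2, -20))) = Add(144, Mul(-6, -18)) = Add(144, 108) = 252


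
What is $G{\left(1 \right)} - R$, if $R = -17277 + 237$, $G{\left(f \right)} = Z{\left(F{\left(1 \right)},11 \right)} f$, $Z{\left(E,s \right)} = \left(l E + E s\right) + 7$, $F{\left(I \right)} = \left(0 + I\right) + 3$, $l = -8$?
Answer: $17059$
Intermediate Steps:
$F{\left(I \right)} = 3 + I$ ($F{\left(I \right)} = I + 3 = 3 + I$)
$Z{\left(E,s \right)} = 7 - 8 E + E s$ ($Z{\left(E,s \right)} = \left(- 8 E + E s\right) + 7 = 7 - 8 E + E s$)
$G{\left(f \right)} = 19 f$ ($G{\left(f \right)} = \left(7 - 8 \left(3 + 1\right) + \left(3 + 1\right) 11\right) f = \left(7 - 32 + 4 \cdot 11\right) f = \left(7 - 32 + 44\right) f = 19 f$)
$R = -17040$
$G{\left(1 \right)} - R = 19 \cdot 1 - -17040 = 19 + 17040 = 17059$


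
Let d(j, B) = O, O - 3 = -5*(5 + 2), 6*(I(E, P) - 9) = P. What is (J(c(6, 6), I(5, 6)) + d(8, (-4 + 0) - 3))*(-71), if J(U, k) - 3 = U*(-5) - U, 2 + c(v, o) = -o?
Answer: -1349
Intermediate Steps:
I(E, P) = 9 + P/6
c(v, o) = -2 - o
O = -32 (O = 3 - 5*(5 + 2) = 3 - 5*7 = 3 - 35 = -32)
d(j, B) = -32
J(U, k) = 3 - 6*U (J(U, k) = 3 + (U*(-5) - U) = 3 + (-5*U - U) = 3 - 6*U)
(J(c(6, 6), I(5, 6)) + d(8, (-4 + 0) - 3))*(-71) = ((3 - 6*(-2 - 1*6)) - 32)*(-71) = ((3 - 6*(-2 - 6)) - 32)*(-71) = ((3 - 6*(-8)) - 32)*(-71) = ((3 + 48) - 32)*(-71) = (51 - 32)*(-71) = 19*(-71) = -1349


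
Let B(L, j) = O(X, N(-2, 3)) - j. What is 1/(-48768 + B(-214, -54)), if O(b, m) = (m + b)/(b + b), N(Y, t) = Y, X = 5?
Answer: -10/487137 ≈ -2.0528e-5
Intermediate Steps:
O(b, m) = (b + m)/(2*b) (O(b, m) = (b + m)/((2*b)) = (b + m)*(1/(2*b)) = (b + m)/(2*b))
B(L, j) = 3/10 - j (B(L, j) = (½)*(5 - 2)/5 - j = (½)*(⅕)*3 - j = 3/10 - j)
1/(-48768 + B(-214, -54)) = 1/(-48768 + (3/10 - 1*(-54))) = 1/(-48768 + (3/10 + 54)) = 1/(-48768 + 543/10) = 1/(-487137/10) = -10/487137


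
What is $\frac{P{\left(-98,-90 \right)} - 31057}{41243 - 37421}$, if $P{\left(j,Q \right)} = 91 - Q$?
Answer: $- \frac{5146}{637} \approx -8.0785$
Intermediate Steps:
$\frac{P{\left(-98,-90 \right)} - 31057}{41243 - 37421} = \frac{\left(91 - -90\right) - 31057}{41243 - 37421} = \frac{\left(91 + 90\right) - 31057}{3822} = \left(181 - 31057\right) \frac{1}{3822} = \left(-30876\right) \frac{1}{3822} = - \frac{5146}{637}$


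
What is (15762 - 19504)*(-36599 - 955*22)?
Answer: 215572878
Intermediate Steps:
(15762 - 19504)*(-36599 - 955*22) = -3742*(-36599 - 21010) = -3742*(-57609) = 215572878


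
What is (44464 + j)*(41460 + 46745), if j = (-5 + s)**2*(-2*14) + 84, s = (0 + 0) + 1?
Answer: 3889840500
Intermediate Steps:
s = 1 (s = 0 + 1 = 1)
j = -364 (j = (-5 + 1)**2*(-2*14) + 84 = (-4)**2*(-28) + 84 = 16*(-28) + 84 = -448 + 84 = -364)
(44464 + j)*(41460 + 46745) = (44464 - 364)*(41460 + 46745) = 44100*88205 = 3889840500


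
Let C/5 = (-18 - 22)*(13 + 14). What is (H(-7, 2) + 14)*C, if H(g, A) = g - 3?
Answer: -21600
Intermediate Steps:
C = -5400 (C = 5*((-18 - 22)*(13 + 14)) = 5*(-40*27) = 5*(-1080) = -5400)
H(g, A) = -3 + g
(H(-7, 2) + 14)*C = ((-3 - 7) + 14)*(-5400) = (-10 + 14)*(-5400) = 4*(-5400) = -21600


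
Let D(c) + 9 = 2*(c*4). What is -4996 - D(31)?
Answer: -5235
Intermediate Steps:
D(c) = -9 + 8*c (D(c) = -9 + 2*(c*4) = -9 + 2*(4*c) = -9 + 8*c)
-4996 - D(31) = -4996 - (-9 + 8*31) = -4996 - (-9 + 248) = -4996 - 1*239 = -4996 - 239 = -5235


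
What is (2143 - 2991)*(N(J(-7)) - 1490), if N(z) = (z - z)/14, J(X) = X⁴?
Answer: 1263520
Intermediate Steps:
N(z) = 0 (N(z) = 0*(1/14) = 0)
(2143 - 2991)*(N(J(-7)) - 1490) = (2143 - 2991)*(0 - 1490) = -848*(-1490) = 1263520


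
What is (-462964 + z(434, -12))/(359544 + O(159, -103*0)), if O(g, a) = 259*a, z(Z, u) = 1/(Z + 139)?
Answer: -265278371/206018712 ≈ -1.2876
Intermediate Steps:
z(Z, u) = 1/(139 + Z)
(-462964 + z(434, -12))/(359544 + O(159, -103*0)) = (-462964 + 1/(139 + 434))/(359544 + 259*(-103*0)) = (-462964 + 1/573)/(359544 + 259*0) = (-462964 + 1/573)/(359544 + 0) = -265278371/573/359544 = -265278371/573*1/359544 = -265278371/206018712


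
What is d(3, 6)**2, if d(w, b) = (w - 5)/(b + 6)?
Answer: 1/36 ≈ 0.027778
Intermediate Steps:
d(w, b) = (-5 + w)/(6 + b)
d(3, 6)**2 = ((-5 + 3)/(6 + 6))**2 = (-2/12)**2 = ((1/12)*(-2))**2 = (-1/6)**2 = 1/36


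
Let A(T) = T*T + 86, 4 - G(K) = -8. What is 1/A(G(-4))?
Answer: 1/230 ≈ 0.0043478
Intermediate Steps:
G(K) = 12 (G(K) = 4 - 1*(-8) = 4 + 8 = 12)
A(T) = 86 + T**2 (A(T) = T**2 + 86 = 86 + T**2)
1/A(G(-4)) = 1/(86 + 12**2) = 1/(86 + 144) = 1/230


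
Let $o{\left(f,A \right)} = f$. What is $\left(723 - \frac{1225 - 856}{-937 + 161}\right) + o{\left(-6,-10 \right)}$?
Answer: $\frac{556761}{776} \approx 717.48$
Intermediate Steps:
$\left(723 - \frac{1225 - 856}{-937 + 161}\right) + o{\left(-6,-10 \right)} = \left(723 - \frac{1225 - 856}{-937 + 161}\right) - 6 = \left(723 - \frac{369}{-776}\right) - 6 = \left(723 - 369 \left(- \frac{1}{776}\right)\right) - 6 = \left(723 - - \frac{369}{776}\right) - 6 = \left(723 + \frac{369}{776}\right) - 6 = \frac{561417}{776} - 6 = \frac{556761}{776}$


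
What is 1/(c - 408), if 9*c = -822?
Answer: -3/1498 ≈ -0.0020027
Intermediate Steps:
c = -274/3 (c = (1/9)*(-822) = -274/3 ≈ -91.333)
1/(c - 408) = 1/(-274/3 - 408) = 1/(-1498/3) = -3/1498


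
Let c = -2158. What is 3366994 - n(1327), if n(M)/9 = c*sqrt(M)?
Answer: 3366994 + 19422*sqrt(1327) ≈ 4.0745e+6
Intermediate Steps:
n(M) = -19422*sqrt(M) (n(M) = 9*(-2158*sqrt(M)) = -19422*sqrt(M))
3366994 - n(1327) = 3366994 - (-19422)*sqrt(1327) = 3366994 + 19422*sqrt(1327)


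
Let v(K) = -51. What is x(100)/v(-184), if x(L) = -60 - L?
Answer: 160/51 ≈ 3.1373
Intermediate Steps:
x(100)/v(-184) = (-60 - 1*100)/(-51) = (-60 - 100)*(-1/51) = -160*(-1/51) = 160/51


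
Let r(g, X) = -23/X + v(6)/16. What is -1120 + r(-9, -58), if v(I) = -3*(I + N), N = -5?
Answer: -519583/464 ≈ -1119.8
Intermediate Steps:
v(I) = 15 - 3*I (v(I) = -3*(I - 5) = -3*(-5 + I) = 15 - 3*I)
r(g, X) = -3/16 - 23/X (r(g, X) = -23/X + (15 - 3*6)/16 = -23/X + (15 - 18)*(1/16) = -23/X - 3*1/16 = -23/X - 3/16 = -3/16 - 23/X)
-1120 + r(-9, -58) = -1120 + (-3/16 - 23/(-58)) = -1120 + (-3/16 - 23*(-1/58)) = -1120 + (-3/16 + 23/58) = -1120 + 97/464 = -519583/464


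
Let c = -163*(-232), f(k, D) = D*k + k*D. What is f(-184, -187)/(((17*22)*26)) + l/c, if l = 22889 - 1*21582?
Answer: 3496063/491608 ≈ 7.1115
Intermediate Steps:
f(k, D) = 2*D*k (f(k, D) = D*k + D*k = 2*D*k)
l = 1307 (l = 22889 - 21582 = 1307)
c = 37816
f(-184, -187)/(((17*22)*26)) + l/c = (2*(-187)*(-184))/(((17*22)*26)) + 1307/37816 = 68816/((374*26)) + 1307*(1/37816) = 68816/9724 + 1307/37816 = 68816*(1/9724) + 1307/37816 = 92/13 + 1307/37816 = 3496063/491608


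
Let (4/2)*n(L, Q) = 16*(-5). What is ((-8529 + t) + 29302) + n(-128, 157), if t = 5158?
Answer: 25891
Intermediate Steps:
n(L, Q) = -40 (n(L, Q) = (16*(-5))/2 = (½)*(-80) = -40)
((-8529 + t) + 29302) + n(-128, 157) = ((-8529 + 5158) + 29302) - 40 = (-3371 + 29302) - 40 = 25931 - 40 = 25891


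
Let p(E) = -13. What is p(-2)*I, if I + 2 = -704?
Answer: 9178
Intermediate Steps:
I = -706 (I = -2 - 704 = -706)
p(-2)*I = -13*(-706) = 9178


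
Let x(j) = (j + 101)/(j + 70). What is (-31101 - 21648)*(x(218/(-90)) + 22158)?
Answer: -3554592326586/3041 ≈ -1.1689e+9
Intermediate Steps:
x(j) = (101 + j)/(70 + j)
(-31101 - 21648)*(x(218/(-90)) + 22158) = (-31101 - 21648)*((101 + 218/(-90))/(70 + 218/(-90)) + 22158) = -52749*((101 + 218*(-1/90))/(70 + 218*(-1/90)) + 22158) = -52749*((101 - 109/45)/(70 - 109/45) + 22158) = -52749*((4436/45)/(3041/45) + 22158) = -52749*((45/3041)*(4436/45) + 22158) = -52749*(4436/3041 + 22158) = -52749*67386914/3041 = -3554592326586/3041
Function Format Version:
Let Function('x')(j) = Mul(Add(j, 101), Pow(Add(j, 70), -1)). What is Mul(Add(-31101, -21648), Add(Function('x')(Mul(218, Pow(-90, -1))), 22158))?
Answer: Rational(-3554592326586, 3041) ≈ -1.1689e+9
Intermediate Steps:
Function('x')(j) = Mul(Pow(Add(70, j), -1), Add(101, j)) (Function('x')(j) = Mul(Add(101, j), Pow(Add(70, j), -1)) = Mul(Pow(Add(70, j), -1), Add(101, j)))
Mul(Add(-31101, -21648), Add(Function('x')(Mul(218, Pow(-90, -1))), 22158)) = Mul(Add(-31101, -21648), Add(Mul(Pow(Add(70, Mul(218, Pow(-90, -1))), -1), Add(101, Mul(218, Pow(-90, -1)))), 22158)) = Mul(-52749, Add(Mul(Pow(Add(70, Mul(218, Rational(-1, 90))), -1), Add(101, Mul(218, Rational(-1, 90)))), 22158)) = Mul(-52749, Add(Mul(Pow(Add(70, Rational(-109, 45)), -1), Add(101, Rational(-109, 45))), 22158)) = Mul(-52749, Add(Mul(Pow(Rational(3041, 45), -1), Rational(4436, 45)), 22158)) = Mul(-52749, Add(Mul(Rational(45, 3041), Rational(4436, 45)), 22158)) = Mul(-52749, Add(Rational(4436, 3041), 22158)) = Mul(-52749, Rational(67386914, 3041)) = Rational(-3554592326586, 3041)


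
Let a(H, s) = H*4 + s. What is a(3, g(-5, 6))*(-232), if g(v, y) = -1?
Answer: -2552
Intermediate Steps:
a(H, s) = s + 4*H (a(H, s) = 4*H + s = s + 4*H)
a(3, g(-5, 6))*(-232) = (-1 + 4*3)*(-232) = (-1 + 12)*(-232) = 11*(-232) = -2552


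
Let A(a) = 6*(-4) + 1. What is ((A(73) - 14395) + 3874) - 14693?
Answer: -25237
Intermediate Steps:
A(a) = -23 (A(a) = -24 + 1 = -23)
((A(73) - 14395) + 3874) - 14693 = ((-23 - 14395) + 3874) - 14693 = (-14418 + 3874) - 14693 = -10544 - 14693 = -25237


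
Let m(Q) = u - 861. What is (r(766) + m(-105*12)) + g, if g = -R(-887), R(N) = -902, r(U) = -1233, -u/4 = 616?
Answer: -3656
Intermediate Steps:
u = -2464 (u = -4*616 = -2464)
g = 902 (g = -1*(-902) = 902)
m(Q) = -3325 (m(Q) = -2464 - 861 = -3325)
(r(766) + m(-105*12)) + g = (-1233 - 3325) + 902 = -4558 + 902 = -3656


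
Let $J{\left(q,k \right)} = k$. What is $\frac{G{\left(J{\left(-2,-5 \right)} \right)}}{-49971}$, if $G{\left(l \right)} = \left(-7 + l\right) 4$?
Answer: $\frac{16}{16657} \approx 0.00096056$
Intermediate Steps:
$G{\left(l \right)} = -28 + 4 l$
$\frac{G{\left(J{\left(-2,-5 \right)} \right)}}{-49971} = \frac{-28 + 4 \left(-5\right)}{-49971} = \left(-28 - 20\right) \left(- \frac{1}{49971}\right) = \left(-48\right) \left(- \frac{1}{49971}\right) = \frac{16}{16657}$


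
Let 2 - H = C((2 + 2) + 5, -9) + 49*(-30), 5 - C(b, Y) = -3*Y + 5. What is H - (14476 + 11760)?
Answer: -24737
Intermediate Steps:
C(b, Y) = 3*Y (C(b, Y) = 5 - (-3*Y + 5) = 5 - (5 - 3*Y) = 5 + (-5 + 3*Y) = 3*Y)
H = 1499 (H = 2 - (3*(-9) + 49*(-30)) = 2 - (-27 - 1470) = 2 - 1*(-1497) = 2 + 1497 = 1499)
H - (14476 + 11760) = 1499 - (14476 + 11760) = 1499 - 1*26236 = 1499 - 26236 = -24737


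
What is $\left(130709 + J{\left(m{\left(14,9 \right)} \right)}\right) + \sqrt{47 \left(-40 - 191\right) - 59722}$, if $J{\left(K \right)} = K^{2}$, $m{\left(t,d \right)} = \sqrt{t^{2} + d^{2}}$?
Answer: $130986 + i \sqrt{70579} \approx 1.3099 \cdot 10^{5} + 265.67 i$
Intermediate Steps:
$m{\left(t,d \right)} = \sqrt{d^{2} + t^{2}}$
$\left(130709 + J{\left(m{\left(14,9 \right)} \right)}\right) + \sqrt{47 \left(-40 - 191\right) - 59722} = \left(130709 + \left(\sqrt{9^{2} + 14^{2}}\right)^{2}\right) + \sqrt{47 \left(-40 - 191\right) - 59722} = \left(130709 + \left(\sqrt{81 + 196}\right)^{2}\right) + \sqrt{47 \left(-231\right) - 59722} = \left(130709 + \left(\sqrt{277}\right)^{2}\right) + \sqrt{-10857 - 59722} = \left(130709 + 277\right) + \sqrt{-70579} = 130986 + i \sqrt{70579}$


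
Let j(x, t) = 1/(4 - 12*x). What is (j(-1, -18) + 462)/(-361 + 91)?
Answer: -7393/4320 ≈ -1.7113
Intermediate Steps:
(j(-1, -18) + 462)/(-361 + 91) = (-1/(-4 + 12*(-1)) + 462)/(-361 + 91) = (-1/(-4 - 12) + 462)/(-270) = (-1/(-16) + 462)*(-1/270) = (-1*(-1/16) + 462)*(-1/270) = (1/16 + 462)*(-1/270) = (7393/16)*(-1/270) = -7393/4320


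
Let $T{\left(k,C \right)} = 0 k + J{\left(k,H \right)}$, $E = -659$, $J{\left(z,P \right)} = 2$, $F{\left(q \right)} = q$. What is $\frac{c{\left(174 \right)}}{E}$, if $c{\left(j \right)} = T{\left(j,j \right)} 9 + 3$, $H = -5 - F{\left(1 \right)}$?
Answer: $- \frac{21}{659} \approx -0.031866$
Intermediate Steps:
$H = -6$ ($H = -5 - 1 = -6$)
$T{\left(k,C \right)} = 2$ ($T{\left(k,C \right)} = 0 k + 2 = 0 + 2 = 2$)
$c{\left(j \right)} = 21$ ($c{\left(j \right)} = 2 \cdot 9 + 3 = 18 + 3 = 21$)
$\frac{c{\left(174 \right)}}{E} = \frac{21}{-659} = 21 \left(- \frac{1}{659}\right) = - \frac{21}{659}$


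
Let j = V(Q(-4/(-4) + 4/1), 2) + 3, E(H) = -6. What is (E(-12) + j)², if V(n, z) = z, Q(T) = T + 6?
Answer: 1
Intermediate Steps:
Q(T) = 6 + T
j = 5 (j = 2 + 3 = 5)
(E(-12) + j)² = (-6 + 5)² = (-1)² = 1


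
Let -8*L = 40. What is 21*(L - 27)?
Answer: -672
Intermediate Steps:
L = -5 (L = -⅛*40 = -5)
21*(L - 27) = 21*(-5 - 27) = 21*(-32) = -672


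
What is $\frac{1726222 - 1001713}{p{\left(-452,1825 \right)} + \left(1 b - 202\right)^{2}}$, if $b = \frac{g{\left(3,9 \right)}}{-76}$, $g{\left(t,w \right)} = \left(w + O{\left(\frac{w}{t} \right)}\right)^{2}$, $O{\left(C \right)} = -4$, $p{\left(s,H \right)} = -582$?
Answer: $\frac{4184763984}{233090497} \approx 17.953$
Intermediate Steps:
$g{\left(t,w \right)} = \left(-4 + w\right)^{2}$ ($g{\left(t,w \right)} = \left(w - 4\right)^{2} = \left(-4 + w\right)^{2}$)
$b = - \frac{25}{76}$ ($b = \frac{\left(-4 + 9\right)^{2}}{-76} = 5^{2} \left(- \frac{1}{76}\right) = 25 \left(- \frac{1}{76}\right) = - \frac{25}{76} \approx -0.32895$)
$\frac{1726222 - 1001713}{p{\left(-452,1825 \right)} + \left(1 b - 202\right)^{2}} = \frac{1726222 - 1001713}{-582 + \left(1 \left(- \frac{25}{76}\right) - 202\right)^{2}} = \frac{724509}{-582 + \left(- \frac{25}{76} - 202\right)^{2}} = \frac{724509}{-582 + \left(- \frac{15377}{76}\right)^{2}} = \frac{724509}{-582 + \frac{236452129}{5776}} = \frac{724509}{\frac{233090497}{5776}} = 724509 \cdot \frac{5776}{233090497} = \frac{4184763984}{233090497}$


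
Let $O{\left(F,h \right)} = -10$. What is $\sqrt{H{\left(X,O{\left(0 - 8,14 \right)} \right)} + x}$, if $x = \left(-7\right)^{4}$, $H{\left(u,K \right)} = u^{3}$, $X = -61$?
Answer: $2 i \sqrt{56145} \approx 473.9 i$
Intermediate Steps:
$x = 2401$
$\sqrt{H{\left(X,O{\left(0 - 8,14 \right)} \right)} + x} = \sqrt{\left(-61\right)^{3} + 2401} = \sqrt{-226981 + 2401} = \sqrt{-224580} = 2 i \sqrt{56145}$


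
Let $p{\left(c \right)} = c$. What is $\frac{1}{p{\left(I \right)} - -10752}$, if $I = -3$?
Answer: $\frac{1}{10749} \approx 9.3032 \cdot 10^{-5}$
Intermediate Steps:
$\frac{1}{p{\left(I \right)} - -10752} = \frac{1}{-3 - -10752} = \frac{1}{-3 + 10752} = \frac{1}{10749}$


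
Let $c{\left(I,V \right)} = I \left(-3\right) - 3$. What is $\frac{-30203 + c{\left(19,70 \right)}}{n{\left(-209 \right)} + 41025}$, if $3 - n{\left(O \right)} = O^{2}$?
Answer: $\frac{30263}{2653} \approx 11.407$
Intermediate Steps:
$c{\left(I,V \right)} = -3 - 3 I$ ($c{\left(I,V \right)} = - 3 I - 3 = -3 - 3 I$)
$n{\left(O \right)} = 3 - O^{2}$
$\frac{-30203 + c{\left(19,70 \right)}}{n{\left(-209 \right)} + 41025} = \frac{-30203 - 60}{\left(3 - \left(-209\right)^{2}\right) + 41025} = \frac{-30203 - 60}{\left(3 - 43681\right) + 41025} = - \frac{30263}{-43678 + 41025} = - \frac{30263}{-2653} = \left(-30263\right) \left(- \frac{1}{2653}\right) = \frac{30263}{2653}$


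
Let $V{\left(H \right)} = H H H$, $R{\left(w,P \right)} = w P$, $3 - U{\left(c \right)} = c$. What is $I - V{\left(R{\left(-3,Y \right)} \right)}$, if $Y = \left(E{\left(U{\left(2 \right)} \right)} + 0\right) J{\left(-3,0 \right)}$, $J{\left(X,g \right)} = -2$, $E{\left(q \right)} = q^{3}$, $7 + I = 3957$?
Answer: $3734$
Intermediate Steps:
$I = 3950$ ($I = -7 + 3957 = 3950$)
$U{\left(c \right)} = 3 - c$
$Y = -2$ ($Y = \left(\left(3 - 2\right)^{3} + 0\right) \left(-2\right) = \left(1^{3} + 0\right) \left(-2\right) = \left(1 + 0\right) \left(-2\right) = 1 \left(-2\right) = -2$)
$R{\left(w,P \right)} = P w$
$V{\left(H \right)} = H^{3}$ ($V{\left(H \right)} = H^{2} H = H^{3}$)
$I - V{\left(R{\left(-3,Y \right)} \right)} = 3950 - \left(\left(-2\right) \left(-3\right)\right)^{3} = 3950 - 6^{3} = 3950 - 216 = 3734$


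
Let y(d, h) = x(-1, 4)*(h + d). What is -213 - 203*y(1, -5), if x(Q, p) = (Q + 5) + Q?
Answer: 2223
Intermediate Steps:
x(Q, p) = 5 + 2*Q (x(Q, p) = (5 + Q) + Q = 5 + 2*Q)
y(d, h) = 3*d + 3*h (y(d, h) = (5 + 2*(-1))*(h + d) = (5 - 2)*(d + h) = 3*(d + h) = 3*d + 3*h)
-213 - 203*y(1, -5) = -213 - 203*(3*1 + 3*(-5)) = -213 - 203*(3 - 15) = -213 - 203*(-12) = -213 + 2436 = 2223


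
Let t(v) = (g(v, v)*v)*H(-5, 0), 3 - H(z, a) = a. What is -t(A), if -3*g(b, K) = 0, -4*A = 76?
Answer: 0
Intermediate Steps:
A = -19 (A = -¼*76 = -19)
g(b, K) = 0 (g(b, K) = -⅓*0 = 0)
H(z, a) = 3 - a
t(v) = 0 (t(v) = (0*v)*(3 - 1*0) = 0*(3 + 0) = 0*3 = 0)
-t(A) = -1*0 = 0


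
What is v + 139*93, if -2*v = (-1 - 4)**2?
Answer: 25829/2 ≈ 12915.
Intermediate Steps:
v = -25/2 (v = -(-1 - 4)**2/2 = -1/2*(-5)**2 = -1/2*25 = -25/2 ≈ -12.500)
v + 139*93 = -25/2 + 139*93 = -25/2 + 12927 = 25829/2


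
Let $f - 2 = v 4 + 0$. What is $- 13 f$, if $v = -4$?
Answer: $182$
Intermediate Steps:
$f = -14$ ($f = 2 + \left(\left(-4\right) 4 + 0\right) = 2 + \left(-16 + 0\right) = 2 - 16 = -14$)
$- 13 f = \left(-13\right) \left(-14\right) = 182$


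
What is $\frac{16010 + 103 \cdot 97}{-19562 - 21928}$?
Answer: $- \frac{2889}{4610} \approx -0.62668$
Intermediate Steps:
$\frac{16010 + 103 \cdot 97}{-19562 - 21928} = \frac{16010 + 9991}{-41490} = 26001 \left(- \frac{1}{41490}\right) = - \frac{2889}{4610}$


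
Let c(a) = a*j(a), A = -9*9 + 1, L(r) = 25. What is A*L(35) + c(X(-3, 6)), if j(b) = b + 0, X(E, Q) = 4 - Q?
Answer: -1996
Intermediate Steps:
A = -80 (A = -81 + 1 = -80)
j(b) = b
c(a) = a² (c(a) = a*a = a²)
A*L(35) + c(X(-3, 6)) = -80*25 + (4 - 1*6)² = -2000 + (4 - 6)² = -2000 + (-2)² = -2000 + 4 = -1996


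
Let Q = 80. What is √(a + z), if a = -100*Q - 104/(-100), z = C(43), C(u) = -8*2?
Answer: I*√200374/5 ≈ 89.526*I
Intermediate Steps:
C(u) = -16
z = -16
a = -199974/25 (a = -100*80 - 104/(-100) = -8000 - 104*(-1/100) = -8000 + 26/25 = -199974/25 ≈ -7999.0)
√(a + z) = √(-199974/25 - 16) = √(-200374/25) = I*√200374/5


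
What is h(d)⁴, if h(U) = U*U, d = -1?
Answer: 1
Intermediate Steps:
h(U) = U²
h(d)⁴ = ((-1)²)⁴ = 1⁴ = 1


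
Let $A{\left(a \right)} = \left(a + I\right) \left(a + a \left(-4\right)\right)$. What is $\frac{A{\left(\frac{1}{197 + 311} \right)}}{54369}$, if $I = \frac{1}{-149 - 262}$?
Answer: $\frac{97}{1922203381392} \approx 5.0463 \cdot 10^{-11}$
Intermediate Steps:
$I = - \frac{1}{411}$ ($I = \frac{1}{-411} = - \frac{1}{411} \approx -0.0024331$)
$A{\left(a \right)} = - 3 a \left(- \frac{1}{411} + a\right)$ ($A{\left(a \right)} = \left(a - \frac{1}{411}\right) \left(a + a \left(-4\right)\right) = \left(- \frac{1}{411} + a\right) \left(a - 4 a\right) = \left(- \frac{1}{411} + a\right) \left(- 3 a\right) = - 3 a \left(- \frac{1}{411} + a\right)$)
$\frac{A{\left(\frac{1}{197 + 311} \right)}}{54369} = \frac{\frac{1}{137} \frac{1}{197 + 311} \left(1 - \frac{411}{197 + 311}\right)}{54369} = \frac{1 - \frac{411}{508}}{137 \cdot 508} \cdot \frac{1}{54369} = \frac{1}{137} \cdot \frac{1}{508} \left(1 - \frac{411}{508}\right) \frac{1}{54369} = \frac{1}{137} \cdot \frac{1}{508} \cdot \frac{97}{508} \cdot \frac{1}{54369} = \frac{97}{35354768} \cdot \frac{1}{54369} = \frac{97}{1922203381392}$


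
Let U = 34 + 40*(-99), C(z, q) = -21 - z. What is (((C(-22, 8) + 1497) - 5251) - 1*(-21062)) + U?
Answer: 13383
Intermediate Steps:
U = -3926 (U = 34 - 3960 = -3926)
(((C(-22, 8) + 1497) - 5251) - 1*(-21062)) + U = ((((-21 - 1*(-22)) + 1497) - 5251) - 1*(-21062)) - 3926 = ((((-21 + 22) + 1497) - 5251) + 21062) - 3926 = (((1 + 1497) - 5251) + 21062) - 3926 = ((1498 - 5251) + 21062) - 3926 = (-3753 + 21062) - 3926 = 17309 - 3926 = 13383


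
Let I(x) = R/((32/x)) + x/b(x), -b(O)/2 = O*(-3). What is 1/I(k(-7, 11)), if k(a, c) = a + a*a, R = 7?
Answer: 48/449 ≈ 0.10690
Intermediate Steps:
b(O) = 6*O (b(O) = -2*O*(-3) = -(-6)*O = 6*O)
k(a, c) = a + a²
I(x) = ⅙ + 7*x/32 (I(x) = 7/((32/x)) + x/((6*x)) = 7*(x/32) + x*(1/(6*x)) = 7*x/32 + ⅙ = ⅙ + 7*x/32)
1/I(k(-7, 11)) = 1/(⅙ + 7*(-7*(1 - 7))/32) = 1/(⅙ + 7*(-7*(-6))/32) = 1/(⅙ + (7/32)*42) = 1/(⅙ + 147/16) = 1/(449/48) = 48/449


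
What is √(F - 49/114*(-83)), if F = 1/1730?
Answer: √86727790830/49305 ≈ 5.9729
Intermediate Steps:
F = 1/1730 ≈ 0.00057803
√(F - 49/114*(-83)) = √(1/1730 - 49/114*(-83)) = √(1/1730 + 4067/114) = √(1759006/49305) = √86727790830/49305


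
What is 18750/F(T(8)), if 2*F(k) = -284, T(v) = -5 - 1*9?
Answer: -9375/71 ≈ -132.04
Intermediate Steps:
T(v) = -14 (T(v) = -5 - 9 = -14)
F(k) = -142 (F(k) = (½)*(-284) = -142)
18750/F(T(8)) = 18750/(-142) = 18750*(-1/142) = -9375/71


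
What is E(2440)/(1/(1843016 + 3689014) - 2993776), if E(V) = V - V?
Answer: 0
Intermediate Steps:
E(V) = 0
E(2440)/(1/(1843016 + 3689014) - 2993776) = 0/(1/(1843016 + 3689014) - 2993776) = 0/(1/5532030 - 2993776) = 0/(-16561658645279/5532030) = 0*(-5532030/16561658645279) = 0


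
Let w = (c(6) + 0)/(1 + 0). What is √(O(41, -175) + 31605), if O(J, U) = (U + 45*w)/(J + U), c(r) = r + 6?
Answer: √567450470/134 ≈ 177.77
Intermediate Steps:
c(r) = 6 + r
w = 12 (w = ((6 + 6) + 0)/(1 + 0) = (12 + 0)/1 = 12*1 = 12)
O(J, U) = (540 + U)/(J + U) (O(J, U) = (U + 45*12)/(J + U) = (U + 540)/(J + U) = (540 + U)/(J + U))
√(O(41, -175) + 31605) = √((540 - 175)/(41 - 175) + 31605) = √(365/(-134) + 31605) = √(-1/134*365 + 31605) = √(-365/134 + 31605) = √(4234705/134) = √567450470/134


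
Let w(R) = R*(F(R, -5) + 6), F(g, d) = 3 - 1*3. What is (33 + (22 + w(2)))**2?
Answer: 4489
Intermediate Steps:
F(g, d) = 0 (F(g, d) = 3 - 3 = 0)
w(R) = 6*R (w(R) = R*(0 + 6) = R*6 = 6*R)
(33 + (22 + w(2)))**2 = (33 + (22 + 6*2))**2 = (33 + (22 + 12))**2 = (33 + 34)**2 = 67**2 = 4489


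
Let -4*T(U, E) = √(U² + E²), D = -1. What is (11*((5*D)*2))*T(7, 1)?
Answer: 275*√2/2 ≈ 194.45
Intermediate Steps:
T(U, E) = -√(E² + U²)/4 (T(U, E) = -√(U² + E²)/4 = -√(E² + U²)/4)
(11*((5*D)*2))*T(7, 1) = (11*((5*(-1))*2))*(-√(1² + 7²)/4) = (11*(-5*2))*(-√(1 + 49)/4) = (11*(-10))*(-5*√2/4) = -(-55)*5*√2/2 = -(-275)*√2/2 = 275*√2/2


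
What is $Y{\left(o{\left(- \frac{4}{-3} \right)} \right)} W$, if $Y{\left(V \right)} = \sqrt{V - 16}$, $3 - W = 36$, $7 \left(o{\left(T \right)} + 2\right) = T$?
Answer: $- \frac{11 i \sqrt{7854}}{7} \approx - 139.26 i$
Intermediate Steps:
$o{\left(T \right)} = -2 + \frac{T}{7}$
$W = -33$ ($W = 3 - 36 = -33$)
$Y{\left(V \right)} = \sqrt{-16 + V}$
$Y{\left(o{\left(- \frac{4}{-3} \right)} \right)} W = \sqrt{-16 - \left(2 - \frac{\left(-4\right) \frac{1}{-3}}{7}\right)} \left(-33\right) = \sqrt{-16 - \left(2 - \frac{\left(-4\right) \left(- \frac{1}{3}\right)}{7}\right)} \left(-33\right) = \sqrt{-16 + \left(-2 + \frac{1}{7} \cdot \frac{4}{3}\right)} \left(-33\right) = \sqrt{-16 + \left(-2 + \frac{4}{21}\right)} \left(-33\right) = \sqrt{-16 - \frac{38}{21}} \left(-33\right) = \sqrt{- \frac{374}{21}} \left(-33\right) = \frac{i \sqrt{7854}}{21} \left(-33\right) = - \frac{11 i \sqrt{7854}}{7}$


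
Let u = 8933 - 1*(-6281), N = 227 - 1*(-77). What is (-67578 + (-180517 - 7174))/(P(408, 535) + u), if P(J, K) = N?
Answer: -255269/15518 ≈ -16.450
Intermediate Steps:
N = 304 (N = 227 + 77 = 304)
P(J, K) = 304
u = 15214 (u = 8933 + 6281 = 15214)
(-67578 + (-180517 - 7174))/(P(408, 535) + u) = (-67578 + (-180517 - 7174))/(304 + 15214) = (-67578 - 187691)/15518 = -255269*1/15518 = -255269/15518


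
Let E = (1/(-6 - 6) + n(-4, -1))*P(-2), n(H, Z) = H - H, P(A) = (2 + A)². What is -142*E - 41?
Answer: -41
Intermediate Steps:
n(H, Z) = 0
E = 0 (E = (1/(-6 - 6) + 0)*(2 - 2)² = (1/(-12) + 0)*0² = (-1/12 + 0)*0 = -1/12*0 = 0)
-142*E - 41 = -142*0 - 41 = 0 - 41 = -41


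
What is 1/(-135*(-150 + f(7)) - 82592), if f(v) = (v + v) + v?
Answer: -1/65177 ≈ -1.5343e-5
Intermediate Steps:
f(v) = 3*v (f(v) = 2*v + v = 3*v)
1/(-135*(-150 + f(7)) - 82592) = 1/(-135*(-150 + 3*7) - 82592) = 1/(-135*(-150 + 21) - 82592) = 1/(-135*(-129) - 82592) = 1/(17415 - 82592) = 1/(-65177) = -1/65177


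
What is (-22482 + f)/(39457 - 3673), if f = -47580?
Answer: -11677/5964 ≈ -1.9579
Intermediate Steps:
(-22482 + f)/(39457 - 3673) = (-22482 - 47580)/(39457 - 3673) = -70062/35784 = -70062*1/35784 = -11677/5964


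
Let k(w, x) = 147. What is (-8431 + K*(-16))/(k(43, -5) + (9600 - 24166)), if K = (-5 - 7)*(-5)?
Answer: 9391/14419 ≈ 0.65129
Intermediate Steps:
K = 60 (K = -12*(-5) = 60)
(-8431 + K*(-16))/(k(43, -5) + (9600 - 24166)) = (-8431 + 60*(-16))/(147 + (9600 - 24166)) = (-8431 - 960)/(147 - 14566) = -9391/(-14419) = -9391*(-1/14419) = 9391/14419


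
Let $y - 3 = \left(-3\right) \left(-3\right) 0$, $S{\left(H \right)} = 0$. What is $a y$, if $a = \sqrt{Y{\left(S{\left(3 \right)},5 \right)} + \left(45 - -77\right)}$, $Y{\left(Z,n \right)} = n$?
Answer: $3 \sqrt{127} \approx 33.808$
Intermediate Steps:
$a = \sqrt{127}$ ($a = \sqrt{5 + \left(45 - -77\right)} = \sqrt{5 + \left(45 + 77\right)} = \sqrt{5 + 122} = \sqrt{127} \approx 11.269$)
$y = 3$ ($y = 3 + \left(-3\right) \left(-3\right) 0 = 3 + 9 \cdot 0 = 3 + 0 = 3$)
$a y = \sqrt{127} \cdot 3 = 3 \sqrt{127}$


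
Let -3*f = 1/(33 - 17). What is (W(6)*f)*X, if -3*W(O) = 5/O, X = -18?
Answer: -5/48 ≈ -0.10417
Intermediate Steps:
f = -1/48 (f = -1/(3*(33 - 17)) = -⅓/16 = -⅓*1/16 = -1/48 ≈ -0.020833)
W(O) = -5/(3*O)
(W(6)*f)*X = (-5/3/6*(-1/48))*(-18) = (-5/3*⅙*(-1/48))*(-18) = -5/18*(-1/48)*(-18) = (5/864)*(-18) = -5/48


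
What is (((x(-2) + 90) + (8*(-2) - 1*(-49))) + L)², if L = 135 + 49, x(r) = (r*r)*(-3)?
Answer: 87025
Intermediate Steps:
x(r) = -3*r² (x(r) = r²*(-3) = -3*r²)
L = 184
(((x(-2) + 90) + (8*(-2) - 1*(-49))) + L)² = (((-3*(-2)² + 90) + (8*(-2) - 1*(-49))) + 184)² = (((-3*4 + 90) + (-16 + 49)) + 184)² = (((-12 + 90) + 33) + 184)² = ((78 + 33) + 184)² = (111 + 184)² = 295² = 87025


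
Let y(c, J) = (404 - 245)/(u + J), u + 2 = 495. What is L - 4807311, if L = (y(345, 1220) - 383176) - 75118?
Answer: -3006660402/571 ≈ -5.2656e+6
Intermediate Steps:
u = 493 (u = -2 + 495 = 493)
y(c, J) = 159/(493 + J) (y(c, J) = (404 - 245)/(493 + J) = 159/(493 + J))
L = -261685821/571 (L = (159/(493 + 1220) - 383176) - 75118 = (159/1713 - 383176) - 75118 = (159*(1/1713) - 383176) - 75118 = (53/571 - 383176) - 75118 = -218793443/571 - 75118 = -261685821/571 ≈ -4.5829e+5)
L - 4807311 = -261685821/571 - 4807311 = -3006660402/571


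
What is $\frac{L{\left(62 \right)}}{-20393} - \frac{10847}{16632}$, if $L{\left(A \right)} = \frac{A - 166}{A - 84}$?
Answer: $- \frac{221281495}{339176376} \approx -0.65241$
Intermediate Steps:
$L{\left(A \right)} = \frac{-166 + A}{-84 + A}$
$\frac{L{\left(62 \right)}}{-20393} - \frac{10847}{16632} = \frac{\frac{1}{-84 + 62} \left(-166 + 62\right)}{-20393} - \frac{10847}{16632} = \frac{1}{-22} \left(-104\right) \left(- \frac{1}{20393}\right) - \frac{10847}{16632} = \left(- \frac{1}{22}\right) \left(-104\right) \left(- \frac{1}{20393}\right) - \frac{10847}{16632} = \frac{52}{11} \left(- \frac{1}{20393}\right) - \frac{10847}{16632} = - \frac{52}{224323} - \frac{10847}{16632} = - \frac{221281495}{339176376}$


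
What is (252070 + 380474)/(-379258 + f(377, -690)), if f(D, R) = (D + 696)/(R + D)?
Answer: -65995424/39569609 ≈ -1.6678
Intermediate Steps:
f(D, R) = (696 + D)/(D + R)
(252070 + 380474)/(-379258 + f(377, -690)) = (252070 + 380474)/(-379258 + (696 + 377)/(377 - 690)) = 632544/(-379258 + 1073/(-313)) = 632544/(-379258 - 1/313*1073) = 632544/(-379258 - 1073/313) = 632544/(-118708827/313) = 632544*(-313/118708827) = -65995424/39569609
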